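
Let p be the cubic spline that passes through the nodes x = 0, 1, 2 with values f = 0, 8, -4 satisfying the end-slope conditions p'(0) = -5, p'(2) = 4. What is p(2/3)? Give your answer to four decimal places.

5.9630

Put M_i = p'' at the i-th knot. Here h = (1, 1) and Δ = (8, -12), so the interior equations h_(i-1)·M_(i-1) + 2(h_(i-1)+h_i)·M_i + h_i·M_(i+1) = 6(Δ_i − Δ_(i-1)) read
  1·M_0 + 4·M_1 + 1·M_2 = 6(Δ_1 - Δ_0) = -120
Clamped end conditions give two more equations: 2h_0·M_0 + h_0·M_1 = 6(Δ_0 - p'(0)) = 78 and h_1·M_1 + 2h_1·M_2 = 6(p'(2) - Δ_1) = 96.
Forward elimination and back-substitution give M_0 = 147/2, M_1 = -69, M_2 = 165/2.
On [0, 1], p(x) = 0 - 5·x + 147/4·x² - 95/4·x³.
With x = 2/3: p(2/3) = 161/27.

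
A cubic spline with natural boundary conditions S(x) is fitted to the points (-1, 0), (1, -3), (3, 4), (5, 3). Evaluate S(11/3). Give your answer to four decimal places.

4.7037

Put m_i = S'' at the i-th knot. Here h = (2, 2, 2) and Δ = (-3/2, 7/2, -1/2), so the interior equations h_(i-1)·m_(i-1) + 2(h_(i-1)+h_i)·m_i + h_i·m_(i+1) = 6(Δ_i − Δ_(i-1)) read
  2·m_0 + 8·m_1 + 2·m_2 = 6(Δ_1 - Δ_0) = 30
  2·m_1 + 8·m_2 + 2·m_3 = 6(Δ_2 - Δ_1) = -24
Natural end conditions: m_0 = m_3 = 0.
Forward elimination and back-substitution give m_0 = 0, m_1 = 24/5, m_2 = -21/5, m_3 = 0.
On [3, 5], S(x) = 4 + 23/10·(x - 3) - 21/10·(x - 3)² + 7/20·(x - 3)³.
With (x - 3) = 2/3: S(11/3) = 127/27.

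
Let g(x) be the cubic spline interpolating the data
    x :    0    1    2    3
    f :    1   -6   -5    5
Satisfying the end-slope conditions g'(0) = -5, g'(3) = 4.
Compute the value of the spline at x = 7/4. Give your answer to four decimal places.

Write M_i for g''(x_i). With h_i = 1, 1, 1 and divided differences Δ_i = -7, 1, 10, the continuity of g' gives the tridiagonal system
  1·M_0 + 4·M_1 + 1·M_2 = 6(Δ_1 - Δ_0) = 48
  1·M_1 + 4·M_2 + 1·M_3 = 6(Δ_2 - Δ_1) = 54
Clamped end conditions give two more equations: 2h_0·M_0 + h_0·M_1 = 6(Δ_0 - g'(0)) = -12 and h_2·M_2 + 2h_2·M_3 = 6(g'(3) - Δ_2) = -36.
Hence M_0 = -56/5, M_1 = 52/5, M_2 = 88/5, M_3 = -134/5.
On [1, 2], g(x) = -6 - 27/5·(x - 1) + 26/5·(x - 1)² + 6/5·(x - 1)³.
With (x - 1) = 3/4: g(7/4) = -1059/160.

-6.6188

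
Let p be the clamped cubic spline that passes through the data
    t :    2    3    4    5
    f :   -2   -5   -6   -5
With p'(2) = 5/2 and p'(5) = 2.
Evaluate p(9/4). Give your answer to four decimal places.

-1.9422

With M_i denoting the second derivative at x_i, h_i = 1, 1, 1, and Δ_i = (y_(i+1) − y_i)/h_i = -3, -1, 1:
  1·M_0 + 4·M_1 + 1·M_2 = 6(Δ_1 - Δ_0) = 12
  1·M_1 + 4·M_2 + 1·M_3 = 6(Δ_2 - Δ_1) = 12
Clamped end conditions give two more equations: 2h_0·M_0 + h_0·M_1 = 6(Δ_0 - p'(2)) = -33 and h_2·M_2 + 2h_2·M_3 = 6(p'(5) - Δ_2) = 6.
Forward elimination and back-substitution give M_0 = -308/15, M_1 = 121/15, M_2 = 4/15, M_3 = 43/15.
On [2, 3], p(t) = -2 + 5/2·(t - 2) - 154/15·(t - 2)² + 143/30·(t - 2)³.
With (t - 2) = 1/4: p(9/4) = -1243/640.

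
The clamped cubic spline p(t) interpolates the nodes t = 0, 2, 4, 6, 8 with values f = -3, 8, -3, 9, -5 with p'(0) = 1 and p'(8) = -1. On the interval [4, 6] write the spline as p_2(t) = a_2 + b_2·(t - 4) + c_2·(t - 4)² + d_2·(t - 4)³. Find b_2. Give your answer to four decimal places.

0.6429

Put M_i = p'' at the i-th knot. Here h = (2, 2, 2, 2) and Δ = (11/2, -11/2, 6, -7), so the interior equations h_(i-1)·M_(i-1) + 2(h_(i-1)+h_i)·M_i + h_i·M_(i+1) = 6(Δ_i − Δ_(i-1)) read
  2·M_0 + 8·M_1 + 2·M_2 = 6(Δ_1 - Δ_0) = -66
  2·M_1 + 8·M_2 + 2·M_3 = 6(Δ_2 - Δ_1) = 69
  2·M_2 + 8·M_3 + 2·M_4 = 6(Δ_3 - Δ_2) = -78
Clamped end conditions give two more equations: 2h_0·M_0 + h_0·M_1 = 6(Δ_0 - p'(0)) = 27 and h_3·M_3 + 2h_3·M_4 = 6(p'(8) - Δ_3) = 36.
Solving the tridiagonal system: M_0 = 835/56, M_1 = -457/28, M_2 = 139/8, M_3 = -523/28, M_4 = 1027/56.
On [4, 6], with p_2(t) = a_2 + b_2·(t - 4) + c_2·(t - 4)² + d_2·(t - 4)³: c_2 = M_2/2 = 139/16, d_2 = (M_3 - M_2)/(6h_2) = -673/224, b_2 = Δ_2 - h_2(2M_2 + M_3)/6 = 9/14.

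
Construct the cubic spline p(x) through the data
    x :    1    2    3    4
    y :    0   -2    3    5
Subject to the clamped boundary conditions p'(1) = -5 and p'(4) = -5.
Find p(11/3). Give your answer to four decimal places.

5.6667

Put σ_i = p'' at the i-th knot. Here h = (1, 1, 1) and Δ = (-2, 5, 2), so the interior equations h_(i-1)·σ_(i-1) + 2(h_(i-1)+h_i)·σ_i + h_i·σ_(i+1) = 6(Δ_i − Δ_(i-1)) read
  1·σ_0 + 4·σ_1 + 1·σ_2 = 6(Δ_1 - Δ_0) = 42
  1·σ_1 + 4·σ_2 + 1·σ_3 = 6(Δ_2 - Δ_1) = -18
Clamped end conditions give two more equations: 2h_0·σ_0 + h_0·σ_1 = 6(Δ_0 - p'(1)) = 18 and h_2·σ_2 + 2h_2·σ_3 = 6(p'(4) - Δ_2) = -42.
Forward elimination and back-substitution give σ_0 = 4, σ_1 = 10, σ_2 = -2, σ_3 = -20.
On [3, 4], p(x) = 3 + 6·(x - 3) - 1·(x - 3)² - 3·(x - 3)³.
With (x - 3) = 2/3: p(11/3) = 17/3.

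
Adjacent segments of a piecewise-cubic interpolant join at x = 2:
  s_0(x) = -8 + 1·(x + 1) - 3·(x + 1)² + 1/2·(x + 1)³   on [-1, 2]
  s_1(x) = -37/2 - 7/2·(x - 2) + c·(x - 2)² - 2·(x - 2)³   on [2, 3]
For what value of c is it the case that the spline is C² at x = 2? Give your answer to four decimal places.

1.5000

s_0''(x) = -6 + 3·(x + 1), so s_0''(2) = 3. On the right, s_1''(2) = 2c, so c = 3/2.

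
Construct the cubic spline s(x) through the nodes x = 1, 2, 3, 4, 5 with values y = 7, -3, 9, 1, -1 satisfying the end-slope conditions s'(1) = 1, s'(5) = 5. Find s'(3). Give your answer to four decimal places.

With M_i denoting the second derivative at x_i, h_i = 1, 1, 1, 1, and Δ_i = (y_(i+1) − y_i)/h_i = -10, 12, -8, -2:
  1·M_0 + 4·M_1 + 1·M_2 = 6(Δ_1 - Δ_0) = 132
  1·M_1 + 4·M_2 + 1·M_3 = 6(Δ_2 - Δ_1) = -120
  1·M_2 + 4·M_3 + 1·M_4 = 6(Δ_3 - Δ_2) = 36
Clamped end conditions give two more equations: 2h_0·M_0 + h_0·M_1 = 6(Δ_0 - s'(1)) = -66 and h_3·M_3 + 2h_3·M_4 = 6(s'(5) - Δ_3) = 42.
Solving the tridiagonal system: M_0 = -446/7, M_1 = 430/7, M_2 = -50, M_3 = 130/7, M_4 = 82/7.
On [3, 4], s'(x) = b_2 + 2c_2·(x - 3) + 3d_2·(x - 3)² with b_2 = Δ_2 - h_2(2M_2 + M_3)/6 = 39/7, c_2 = M_2/2 = -25, d_2 = (M_3 - M_2)/(6h_2) = 80/7. So s'(3) = 39/7.

5.5714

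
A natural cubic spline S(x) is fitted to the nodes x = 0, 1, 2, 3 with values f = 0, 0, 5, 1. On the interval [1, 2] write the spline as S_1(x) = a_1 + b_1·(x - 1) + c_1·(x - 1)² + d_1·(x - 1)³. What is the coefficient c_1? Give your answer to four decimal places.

5.8000

Write M_i for S''(x_i). With h_i = 1, 1, 1 and divided differences Δ_i = 0, 5, -4, the continuity of S' gives the tridiagonal system
  1·M_0 + 4·M_1 + 1·M_2 = 6(Δ_1 - Δ_0) = 30
  1·M_1 + 4·M_2 + 1·M_3 = 6(Δ_2 - Δ_1) = -54
Natural end conditions: M_0 = M_3 = 0.
Forward elimination and back-substitution give M_0 = 0, M_1 = 58/5, M_2 = -82/5, M_3 = 0.
On [1, 2], with S_1(x) = a_1 + b_1·(x - 1) + c_1·(x - 1)² + d_1·(x - 1)³: c_1 = M_1/2 = 29/5, d_1 = (M_2 - M_1)/(6h_1) = -14/3, b_1 = Δ_1 - h_1(2M_1 + M_2)/6 = 58/15.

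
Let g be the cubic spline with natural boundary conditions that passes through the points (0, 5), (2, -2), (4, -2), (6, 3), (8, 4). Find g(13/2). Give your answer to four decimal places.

3.6777

Put σ_i = g'' at the i-th knot. Here h = (2, 2, 2, 2) and Δ = (-7/2, 0, 5/2, 1/2), so the interior equations h_(i-1)·σ_(i-1) + 2(h_(i-1)+h_i)·σ_i + h_i·σ_(i+1) = 6(Δ_i − Δ_(i-1)) read
  2·σ_0 + 8·σ_1 + 2·σ_2 = 6(Δ_1 - Δ_0) = 21
  2·σ_1 + 8·σ_2 + 2·σ_3 = 6(Δ_2 - Δ_1) = 15
  2·σ_2 + 8·σ_3 + 2·σ_4 = 6(Δ_3 - Δ_2) = -12
Natural end conditions: σ_0 = σ_4 = 0.
Forward elimination and back-substitution give σ_0 = 0, σ_1 = 243/112, σ_2 = 51/28, σ_3 = -219/112, σ_4 = 0.
On [6, 8], g(x) = 3 + 101/56·(x - 6) - 219/224·(x - 6)² + 73/448·(x - 6)³.
With (x - 6) = 1/2: g(13/2) = 1883/512.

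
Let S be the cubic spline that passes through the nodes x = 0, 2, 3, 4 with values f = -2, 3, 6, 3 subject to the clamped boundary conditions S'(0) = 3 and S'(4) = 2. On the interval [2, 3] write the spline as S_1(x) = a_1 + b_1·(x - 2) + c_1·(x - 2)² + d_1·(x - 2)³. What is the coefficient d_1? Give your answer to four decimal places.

Write M_i for S''(x_i). With h_i = 2, 1, 1 and divided differences Δ_i = 5/2, 3, -3, the continuity of S' gives the tridiagonal system
  2·M_0 + 6·M_1 + 1·M_2 = 6(Δ_1 - Δ_0) = 3
  1·M_1 + 4·M_2 + 1·M_3 = 6(Δ_2 - Δ_1) = -36
Clamped end conditions give two more equations: 2h_0·M_0 + h_0·M_1 = 6(Δ_0 - S'(0)) = -3 and h_2·M_2 + 2h_2·M_3 = 6(S'(4) - Δ_2) = 30.
Solving the tridiagonal system: M_0 = -61/22, M_1 = 89/22, M_2 = -173/11, M_3 = 503/22.
On [2, 3], with S_1(x) = a_1 + b_1·(x - 2) + c_1·(x - 2)² + d_1·(x - 2)³: c_1 = M_1/2 = 89/44, d_1 = (M_2 - M_1)/(6h_1) = -145/44, b_1 = Δ_1 - h_1(2M_1 + M_2)/6 = 47/11.

-3.2955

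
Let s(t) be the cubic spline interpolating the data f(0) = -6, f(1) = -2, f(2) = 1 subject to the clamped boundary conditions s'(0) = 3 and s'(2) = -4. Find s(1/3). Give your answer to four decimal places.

-4.9259

Put M_i = s'' at the i-th knot. Here h = (1, 1) and Δ = (4, 3), so the interior equations h_(i-1)·M_(i-1) + 2(h_(i-1)+h_i)·M_i + h_i·M_(i+1) = 6(Δ_i − Δ_(i-1)) read
  1·M_0 + 4·M_1 + 1·M_2 = 6(Δ_1 - Δ_0) = -6
Clamped end conditions give two more equations: 2h_0·M_0 + h_0·M_1 = 6(Δ_0 - s'(0)) = 6 and h_1·M_1 + 2h_1·M_2 = 6(s'(2) - Δ_1) = -42.
Forward elimination and back-substitution give M_0 = 1, M_1 = 4, M_2 = -23.
On [0, 1], s(t) = -6 + 3·t + 1/2·t² + 1/2·t³.
With t = 1/3: s(1/3) = -133/27.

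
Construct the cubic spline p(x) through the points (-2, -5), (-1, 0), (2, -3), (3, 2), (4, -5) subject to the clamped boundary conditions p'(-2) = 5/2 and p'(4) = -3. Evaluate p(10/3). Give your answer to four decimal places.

With M_i denoting the second derivative at x_i, h_i = 1, 3, 1, 1, and Δ_i = (y_(i+1) − y_i)/h_i = 5, -1, 5, -7:
  1·M_0 + 8·M_1 + 3·M_2 = 6(Δ_1 - Δ_0) = -36
  3·M_1 + 8·M_2 + 1·M_3 = 6(Δ_2 - Δ_1) = 36
  1·M_2 + 4·M_3 + 1·M_4 = 6(Δ_3 - Δ_2) = -72
Clamped end conditions give two more equations: 2h_0·M_0 + h_0·M_1 = 6(Δ_0 - p'(-2)) = 15 and h_3·M_3 + 2h_3·M_4 = 6(p'(4) - Δ_3) = 24.
Solving the tridiagonal system: M_0 = 971/76, M_1 = -401/38, M_2 = 903/76, M_3 = -1041/38, M_4 = 1953/76.
On [3, 4], p(x) = 2 - 327/152·(x - 3) - 1041/76·(x - 3)² + 1345/152·(x - 3)³.
With (x - 3) = 1/3: p(10/3) = 91/1026.

0.0887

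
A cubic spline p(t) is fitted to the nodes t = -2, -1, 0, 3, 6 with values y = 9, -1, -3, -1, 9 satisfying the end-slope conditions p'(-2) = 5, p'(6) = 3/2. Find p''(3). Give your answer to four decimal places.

2.7440

Write σ_i for p''(x_i). With h_i = 1, 1, 3, 3 and divided differences Δ_i = -10, -2, 2/3, 10/3, the continuity of p' gives the tridiagonal system
  1·σ_0 + 4·σ_1 + 1·σ_2 = 6(Δ_1 - Δ_0) = 48
  1·σ_1 + 8·σ_2 + 3·σ_3 = 6(Δ_2 - Δ_1) = 16
  3·σ_2 + 12·σ_3 + 3·σ_4 = 6(Δ_3 - Δ_2) = 16
Clamped end conditions give two more equations: 2h_0·σ_0 + h_0·σ_1 = 6(Δ_0 - p'(-2)) = -90 and h_3·σ_3 + 2h_3·σ_4 = 6(p'(6) - Δ_3) = -11.
Forward elimination and back-substitution give σ_0 = -6567/112, σ_1 = 1527/56, σ_2 = -39/16, σ_3 = 461/168, σ_4 = -359/112.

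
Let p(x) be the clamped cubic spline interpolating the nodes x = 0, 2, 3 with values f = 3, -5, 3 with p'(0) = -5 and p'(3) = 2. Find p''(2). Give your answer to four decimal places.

19.3333

Write M_i for p''(x_i). With h_i = 2, 1 and divided differences Δ_i = -4, 8, the continuity of p' gives the tridiagonal system
  2·M_0 + 6·M_1 + 1·M_2 = 6(Δ_1 - Δ_0) = 72
Clamped end conditions give two more equations: 2h_0·M_0 + h_0·M_1 = 6(Δ_0 - p'(0)) = 6 and h_1·M_1 + 2h_1·M_2 = 6(p'(3) - Δ_1) = -36.
Forward elimination and back-substitution give M_0 = -49/6, M_1 = 58/3, M_2 = -83/3.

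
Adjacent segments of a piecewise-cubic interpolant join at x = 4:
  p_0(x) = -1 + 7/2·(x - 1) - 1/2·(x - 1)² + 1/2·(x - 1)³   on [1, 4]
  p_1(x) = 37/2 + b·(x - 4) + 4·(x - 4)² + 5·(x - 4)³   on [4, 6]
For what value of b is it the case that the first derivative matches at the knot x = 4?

14

p_0'(x) = 7/2 - 1·(x - 1) + 3/2·(x - 1)², so p_0'(4) = 14. On the right, p_1'(4) = b, so b = 14.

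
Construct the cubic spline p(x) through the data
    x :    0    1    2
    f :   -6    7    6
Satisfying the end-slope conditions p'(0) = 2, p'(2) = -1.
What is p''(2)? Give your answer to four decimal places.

Put M_i = p'' at the i-th knot. Here h = (1, 1) and Δ = (13, -1), so the interior equations h_(i-1)·M_(i-1) + 2(h_(i-1)+h_i)·M_i + h_i·M_(i+1) = 6(Δ_i − Δ_(i-1)) read
  1·M_0 + 4·M_1 + 1·M_2 = 6(Δ_1 - Δ_0) = -84
Clamped end conditions give two more equations: 2h_0·M_0 + h_0·M_1 = 6(Δ_0 - p'(0)) = 66 and h_1·M_1 + 2h_1·M_2 = 6(p'(2) - Δ_1) = 0.
Hence M_0 = 105/2, M_1 = -39, M_2 = 39/2.

19.5000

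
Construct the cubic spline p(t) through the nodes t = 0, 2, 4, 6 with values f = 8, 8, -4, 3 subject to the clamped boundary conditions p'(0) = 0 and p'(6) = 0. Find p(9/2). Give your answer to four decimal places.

Put σ_i = p'' at the i-th knot. Here h = (2, 2, 2) and Δ = (0, -6, 7/2), so the interior equations h_(i-1)·σ_(i-1) + 2(h_(i-1)+h_i)·σ_i + h_i·σ_(i+1) = 6(Δ_i − Δ_(i-1)) read
  2·σ_0 + 8·σ_1 + 2·σ_2 = 6(Δ_1 - Δ_0) = -36
  2·σ_1 + 8·σ_2 + 2·σ_3 = 6(Δ_2 - Δ_1) = 57
Clamped end conditions give two more equations: 2h_0·σ_0 + h_0·σ_1 = 6(Δ_0 - p'(0)) = 0 and h_2·σ_2 + 2h_2·σ_3 = 6(p'(6) - Δ_2) = -21.
Solving the tridiagonal system: σ_0 = 43/10, σ_1 = -43/5, σ_2 = 121/10, σ_3 = -113/10.
On [4, 6], p(t) = -4 - 4/5·(t - 4) + 121/20·(t - 4)² - 39/20·(t - 4)³.
With (t - 4) = 1/2: p(9/2) = -501/160.

-3.1313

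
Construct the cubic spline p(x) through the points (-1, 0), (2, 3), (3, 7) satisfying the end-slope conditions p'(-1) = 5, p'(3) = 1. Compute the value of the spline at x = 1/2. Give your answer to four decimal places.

1.9219

Write M_i for p''(x_i). With h_i = 3, 1 and divided differences Δ_i = 1, 4, the continuity of p' gives the tridiagonal system
  3·M_0 + 8·M_1 + 1·M_2 = 6(Δ_1 - Δ_0) = 18
Clamped end conditions give two more equations: 2h_0·M_0 + h_0·M_1 = 6(Δ_0 - p'(-1)) = -24 and h_1·M_1 + 2h_1·M_2 = 6(p'(3) - Δ_1) = -18.
Solving: M_0 = -29/4, M_1 = 13/2, M_2 = -49/4.
On [-1, 2], p(x) = 0 + 5·(x + 1) - 29/8·(x + 1)² + 55/72·(x + 1)³.
With (x + 1) = 3/2: p(1/2) = 123/64.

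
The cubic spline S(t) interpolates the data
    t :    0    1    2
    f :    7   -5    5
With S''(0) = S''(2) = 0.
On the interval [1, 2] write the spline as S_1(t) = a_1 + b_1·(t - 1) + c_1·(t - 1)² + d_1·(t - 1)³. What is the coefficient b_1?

Put m_i = S'' at the i-th knot. Here h = (1, 1) and Δ = (-12, 10), so the interior equations h_(i-1)·m_(i-1) + 2(h_(i-1)+h_i)·m_i + h_i·m_(i+1) = 6(Δ_i − Δ_(i-1)) read
  1·m_0 + 4·m_1 + 1·m_2 = 6(Δ_1 - Δ_0) = 132
Natural end conditions: m_0 = m_2 = 0.
Forward elimination and back-substitution give m_0 = 0, m_1 = 33, m_2 = 0.
On [1, 2], with S_1(t) = a_1 + b_1·(t - 1) + c_1·(t - 1)² + d_1·(t - 1)³: c_1 = m_1/2 = 33/2, d_1 = (m_2 - m_1)/(6h_1) = -11/2, b_1 = Δ_1 - h_1(2m_1 + m_2)/6 = -1.

-1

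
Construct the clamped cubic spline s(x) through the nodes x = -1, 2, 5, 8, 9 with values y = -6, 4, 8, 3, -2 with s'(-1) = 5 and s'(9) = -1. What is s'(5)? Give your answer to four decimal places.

0.7241

Let M_i = s''(x_i). Step sizes h_i = 3, 3, 3, 1; slopes of the chords Δ_i = (y_(i+1) - y_i)/h_i = 10/3, 4/3, -5/3, -5.
  3·M_0 + 12·M_1 + 3·M_2 = 6(Δ_1 - Δ_0) = -12
  3·M_1 + 12·M_2 + 3·M_3 = 6(Δ_2 - Δ_1) = -18
  3·M_2 + 8·M_3 + 1·M_4 = 6(Δ_3 - Δ_2) = -20
Clamped end conditions give two more equations: 2h_0·M_0 + h_0·M_1 = 6(Δ_0 - s'(-1)) = -10 and h_3·M_3 + 2h_3·M_4 = 6(s'(9) - Δ_3) = 24.
Forward elimination and back-substitution give M_0 = -40/29, M_1 = -50/87, M_2 = -28/87, M_3 = -120/29, M_4 = 408/29.
On [5, 8], s'(x) = b_2 + 2c_2·(x - 5) + 3d_2·(x - 5)² with b_2 = Δ_2 - h_2(2M_2 + M_3)/6 = 21/29, c_2 = M_2/2 = -14/87, d_2 = (M_3 - M_2)/(6h_2) = -166/783. So s'(5) = 21/29.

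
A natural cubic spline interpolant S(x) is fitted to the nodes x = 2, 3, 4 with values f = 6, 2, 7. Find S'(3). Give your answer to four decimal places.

0.5000

With M_i denoting the second derivative at x_i, h_i = 1, 1, and Δ_i = (y_(i+1) − y_i)/h_i = -4, 5:
  1·M_0 + 4·M_1 + 1·M_2 = 6(Δ_1 - Δ_0) = 54
Natural end conditions: M_0 = M_2 = 0.
Solving the tridiagonal system: M_0 = 0, M_1 = 27/2, M_2 = 0.
On [3, 4], S'(x) = b_1 + 2c_1·(x - 3) + 3d_1·(x - 3)² with b_1 = Δ_1 - h_1(2M_1 + M_2)/6 = 1/2, c_1 = M_1/2 = 27/4, d_1 = (M_2 - M_1)/(6h_1) = -9/4. So S'(3) = 1/2.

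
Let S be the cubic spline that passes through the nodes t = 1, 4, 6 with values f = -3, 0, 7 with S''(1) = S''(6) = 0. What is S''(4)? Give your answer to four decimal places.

1.5000

With m_i denoting the second derivative at x_i, h_i = 3, 2, and Δ_i = (y_(i+1) − y_i)/h_i = 1, 7/2:
  3·m_0 + 10·m_1 + 2·m_2 = 6(Δ_1 - Δ_0) = 15
Natural end conditions: m_0 = m_2 = 0.
Hence m_0 = 0, m_1 = 3/2, m_2 = 0.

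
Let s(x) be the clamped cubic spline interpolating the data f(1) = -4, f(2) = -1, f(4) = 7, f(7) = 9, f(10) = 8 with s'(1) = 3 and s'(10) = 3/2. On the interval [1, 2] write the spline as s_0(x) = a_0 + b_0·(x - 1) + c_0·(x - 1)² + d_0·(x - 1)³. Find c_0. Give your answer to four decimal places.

-0.4769

With M_i denoting the second derivative at x_i, h_i = 1, 2, 3, 3, and Δ_i = (y_(i+1) − y_i)/h_i = 3, 4, 2/3, -1/3:
  1·M_0 + 6·M_1 + 2·M_2 = 6(Δ_1 - Δ_0) = 6
  2·M_1 + 10·M_2 + 3·M_3 = 6(Δ_2 - Δ_1) = -20
  3·M_2 + 12·M_3 + 3·M_4 = 6(Δ_3 - Δ_2) = -6
Clamped end conditions give two more equations: 2h_0·M_0 + h_0·M_1 = 6(Δ_0 - s'(1)) = 0 and h_3·M_3 + 2h_3·M_4 = 6(s'(10) - Δ_3) = 11.
Solving the tridiagonal system: M_0 = -103/108, M_1 = 103/54, M_2 = -485/216, M_3 = -49/108, M_4 = 445/216.
On [1, 2], with s_0(x) = a_0 + b_0·(x - 1) + c_0·(x - 1)² + d_0·(x - 1)³: c_0 = M_0/2 = -103/216, d_0 = (M_1 - M_0)/(6h_0) = 103/216, b_0 = Δ_0 - h_0(2M_0 + M_1)/6 = 3.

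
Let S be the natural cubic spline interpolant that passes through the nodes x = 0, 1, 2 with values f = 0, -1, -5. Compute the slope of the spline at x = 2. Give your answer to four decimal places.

Put σ_i = S'' at the i-th knot. Here h = (1, 1) and Δ = (-1, -4), so the interior equations h_(i-1)·σ_(i-1) + 2(h_(i-1)+h_i)·σ_i + h_i·σ_(i+1) = 6(Δ_i − Δ_(i-1)) read
  1·σ_0 + 4·σ_1 + 1·σ_2 = 6(Δ_1 - Δ_0) = -18
Natural end conditions: σ_0 = σ_2 = 0.
Solving the tridiagonal system: σ_0 = 0, σ_1 = -9/2, σ_2 = 0.
On [1, 2], S'(x) = b_1 + 2c_1·(x - 1) + 3d_1·(x - 1)² with b_1 = Δ_1 - h_1(2σ_1 + σ_2)/6 = -5/2, c_1 = σ_1/2 = -9/4, d_1 = (σ_2 - σ_1)/(6h_1) = 3/4. So S'(2) = -19/4.

-4.7500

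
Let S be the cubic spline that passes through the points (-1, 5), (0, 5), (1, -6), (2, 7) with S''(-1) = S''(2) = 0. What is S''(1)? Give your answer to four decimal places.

With m_i denoting the second derivative at x_i, h_i = 1, 1, 1, and Δ_i = (y_(i+1) − y_i)/h_i = 0, -11, 13:
  1·m_0 + 4·m_1 + 1·m_2 = 6(Δ_1 - Δ_0) = -66
  1·m_1 + 4·m_2 + 1·m_3 = 6(Δ_2 - Δ_1) = 144
Natural end conditions: m_0 = m_3 = 0.
Solving: m_0 = 0, m_1 = -136/5, m_2 = 214/5, m_3 = 0.

42.8000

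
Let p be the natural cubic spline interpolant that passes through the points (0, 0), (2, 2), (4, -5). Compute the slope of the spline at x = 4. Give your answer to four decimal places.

Put M_i = p'' at the i-th knot. Here h = (2, 2) and Δ = (1, -7/2), so the interior equations h_(i-1)·M_(i-1) + 2(h_(i-1)+h_i)·M_i + h_i·M_(i+1) = 6(Δ_i − Δ_(i-1)) read
  2·M_0 + 8·M_1 + 2·M_2 = 6(Δ_1 - Δ_0) = -27
Natural end conditions: M_0 = M_2 = 0.
Solving: M_0 = 0, M_1 = -27/8, M_2 = 0.
On [2, 4], p'(x) = b_1 + 2c_1·(x - 2) + 3d_1·(x - 2)² with b_1 = Δ_1 - h_1(2M_1 + M_2)/6 = -5/4, c_1 = M_1/2 = -27/16, d_1 = (M_2 - M_1)/(6h_1) = 9/32. So p'(4) = -37/8.

-4.6250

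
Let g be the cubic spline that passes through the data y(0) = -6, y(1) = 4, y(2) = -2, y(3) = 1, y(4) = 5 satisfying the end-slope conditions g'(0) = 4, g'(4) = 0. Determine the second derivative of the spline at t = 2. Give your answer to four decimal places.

23.7500

Let M_i = g''(x_i). Step sizes h_i = 1, 1, 1, 1; slopes of the chords Δ_i = (y_(i+1) - y_i)/h_i = 10, -6, 3, 4.
  1·M_0 + 4·M_1 + 1·M_2 = 6(Δ_1 - Δ_0) = -96
  1·M_1 + 4·M_2 + 1·M_3 = 6(Δ_2 - Δ_1) = 54
  1·M_2 + 4·M_3 + 1·M_4 = 6(Δ_3 - Δ_2) = 6
Clamped end conditions give two more equations: 2h_0·M_0 + h_0·M_1 = 6(Δ_0 - g'(0)) = 36 and h_3·M_3 + 2h_3·M_4 = 6(g'(4) - Δ_3) = -24.
Solving the tridiagonal system: M_0 = 1055/28, M_1 = -551/14, M_2 = 95/4, M_3 = -23/14, M_4 = -313/28.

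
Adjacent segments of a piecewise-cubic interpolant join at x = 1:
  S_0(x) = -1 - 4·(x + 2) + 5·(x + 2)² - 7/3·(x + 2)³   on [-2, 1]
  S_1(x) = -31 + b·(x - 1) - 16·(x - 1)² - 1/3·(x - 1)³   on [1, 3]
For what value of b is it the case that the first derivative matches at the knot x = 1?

S_0'(x) = -4 + 10·(x + 2) - 7·(x + 2)², so S_0'(1) = -37. On the right, S_1'(1) = b, so b = -37.

-37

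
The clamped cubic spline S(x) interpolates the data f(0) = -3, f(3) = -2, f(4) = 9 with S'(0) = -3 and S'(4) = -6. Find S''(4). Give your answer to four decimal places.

Let σ_i = S''(x_i). Step sizes h_i = 3, 1; slopes of the chords Δ_i = (y_(i+1) - y_i)/h_i = 1/3, 11.
  3·σ_0 + 8·σ_1 + 1·σ_2 = 6(Δ_1 - Δ_0) = 64
Clamped end conditions give two more equations: 2h_0·σ_0 + h_0·σ_1 = 6(Δ_0 - S'(0)) = 20 and h_1·σ_1 + 2h_1·σ_2 = 6(S'(4) - Δ_1) = -102.
Hence σ_0 = -65/12, σ_1 = 35/2, σ_2 = -239/4.

-59.7500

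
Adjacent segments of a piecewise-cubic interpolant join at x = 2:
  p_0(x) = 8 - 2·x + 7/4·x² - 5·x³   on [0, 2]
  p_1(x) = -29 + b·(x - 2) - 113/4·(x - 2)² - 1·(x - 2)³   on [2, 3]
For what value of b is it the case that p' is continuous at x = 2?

-55

p_0'(x) = -2 + 7/2·x - 15·x², so p_0'(2) = -55. On the right, p_1'(2) = b, so b = -55.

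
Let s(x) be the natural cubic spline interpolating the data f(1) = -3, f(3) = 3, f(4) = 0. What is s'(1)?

Let σ_i = s''(x_i). Step sizes h_i = 2, 1; slopes of the chords Δ_i = (y_(i+1) - y_i)/h_i = 3, -3.
  2·σ_0 + 6·σ_1 + 1·σ_2 = 6(Δ_1 - Δ_0) = -36
Natural end conditions: σ_0 = σ_2 = 0.
Forward elimination and back-substitution give σ_0 = 0, σ_1 = -6, σ_2 = 0.
On [1, 3], s'(x) = b_0 + 2c_0·(x - 1) + 3d_0·(x - 1)² with b_0 = Δ_0 - h_0(2σ_0 + σ_1)/6 = 5, c_0 = σ_0/2 = 0, d_0 = (σ_1 - σ_0)/(6h_0) = -1/2. So s'(1) = 5.

5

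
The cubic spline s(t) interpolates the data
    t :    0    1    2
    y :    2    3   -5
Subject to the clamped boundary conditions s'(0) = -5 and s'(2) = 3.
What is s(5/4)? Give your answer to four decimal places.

Let M_i = s''(x_i). Step sizes h_i = 1, 1; slopes of the chords Δ_i = (y_(i+1) - y_i)/h_i = 1, -8.
  1·M_0 + 4·M_1 + 1·M_2 = 6(Δ_1 - Δ_0) = -54
Clamped end conditions give two more equations: 2h_0·M_0 + h_0·M_1 = 6(Δ_0 - s'(0)) = 36 and h_1·M_1 + 2h_1·M_2 = 6(s'(2) - Δ_1) = 66.
Hence M_0 = 71/2, M_1 = -35, M_2 = 101/2.
On [1, 2], s(t) = 3 - 19/4·(t - 1) - 35/2·(t - 1)² + 57/4·(t - 1)³.
With (t - 1) = 1/4: s(5/4) = 241/256.

0.9414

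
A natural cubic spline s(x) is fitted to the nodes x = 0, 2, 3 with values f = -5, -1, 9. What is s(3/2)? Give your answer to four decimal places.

Let σ_i = s''(x_i). Step sizes h_i = 2, 1; slopes of the chords Δ_i = (y_(i+1) - y_i)/h_i = 2, 10.
  2·σ_0 + 6·σ_1 + 1·σ_2 = 6(Δ_1 - Δ_0) = 48
Natural end conditions: σ_0 = σ_2 = 0.
Solving: σ_0 = 0, σ_1 = 8, σ_2 = 0.
On [0, 2], s(x) = -5 - 2/3·x + 0·x² + 2/3·x³.
With x = 3/2: s(3/2) = -15/4.

-3.7500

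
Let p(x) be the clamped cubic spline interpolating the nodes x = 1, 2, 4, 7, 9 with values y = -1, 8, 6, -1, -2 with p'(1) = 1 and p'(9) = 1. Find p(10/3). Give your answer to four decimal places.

9.2522

Put M_i = p'' at the i-th knot. Here h = (1, 2, 3, 2) and Δ = (9, -1, -7/3, -1/2), so the interior equations h_(i-1)·M_(i-1) + 2(h_(i-1)+h_i)·M_i + h_i·M_(i+1) = 6(Δ_i − Δ_(i-1)) read
  1·M_0 + 6·M_1 + 2·M_2 = 6(Δ_1 - Δ_0) = -60
  2·M_1 + 10·M_2 + 3·M_3 = 6(Δ_2 - Δ_1) = -8
  3·M_2 + 10·M_3 + 2·M_4 = 6(Δ_3 - Δ_2) = 11
Clamped end conditions give two more equations: 2h_0·M_0 + h_0·M_1 = 6(Δ_0 - p'(1)) = 48 and h_3·M_3 + 2h_3·M_4 = 6(p'(9) - Δ_3) = 9.
Hence M_0 = 8759/273, M_1 = -4414/273, M_2 = 1345/546, M_3 = -9/91, M_4 = 837/364.
On [2, 4], p(x) = 8 + 4891/546·(x - 2) - 2207/273·(x - 2)² + 3391/2184·(x - 2)³.
With (x - 2) = 4/3: p(10/3) = 5246/567.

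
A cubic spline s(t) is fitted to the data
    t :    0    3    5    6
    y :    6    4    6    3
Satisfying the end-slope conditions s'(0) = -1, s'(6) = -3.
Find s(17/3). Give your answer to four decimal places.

With M_i denoting the second derivative at x_i, h_i = 3, 2, 1, and Δ_i = (y_(i+1) − y_i)/h_i = -2/3, 1, -3:
  3·M_0 + 10·M_1 + 2·M_2 = 6(Δ_1 - Δ_0) = 10
  2·M_1 + 6·M_2 + 1·M_3 = 6(Δ_2 - Δ_1) = -24
Clamped end conditions give two more equations: 2h_0·M_0 + h_0·M_1 = 6(Δ_0 - s'(0)) = 2 and h_2·M_2 + 2h_2·M_3 = 6(s'(6) - Δ_2) = 0.
Forward elimination and back-substitution give M_0 = -46/57, M_1 = 130/57, M_2 = -296/57, M_3 = 148/57.
On [5, 6], s(t) = 6 - 97/57·(t - 5) - 148/57·(t - 5)² + 74/57·(t - 5)³.
With (t - 5) = 2/3: s(17/3) = 6304/1539.

4.0962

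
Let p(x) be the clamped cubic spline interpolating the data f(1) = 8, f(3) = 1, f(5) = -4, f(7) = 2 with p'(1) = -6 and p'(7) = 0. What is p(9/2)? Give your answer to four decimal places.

-3.8656

Put m_i = p'' at the i-th knot. Here h = (2, 2, 2) and Δ = (-7/2, -5/2, 3), so the interior equations h_(i-1)·m_(i-1) + 2(h_(i-1)+h_i)·m_i + h_i·m_(i+1) = 6(Δ_i − Δ_(i-1)) read
  2·m_0 + 8·m_1 + 2·m_2 = 6(Δ_1 - Δ_0) = 6
  2·m_1 + 8·m_2 + 2·m_3 = 6(Δ_2 - Δ_1) = 33
Clamped end conditions give two more equations: 2h_0·m_0 + h_0·m_1 = 6(Δ_0 - p'(1)) = 15 and h_2·m_2 + 2h_2·m_3 = 6(p'(7) - Δ_2) = -18.
Solving the tridiagonal system: m_0 = 24/5, m_1 = -21/10, m_2 = 33/5, m_3 = -39/5.
On [3, 5], p(x) = 1 - 33/10·(x - 3) - 21/20·(x - 3)² + 29/40·(x - 3)³.
With (x - 3) = 3/2: p(9/2) = -1237/320.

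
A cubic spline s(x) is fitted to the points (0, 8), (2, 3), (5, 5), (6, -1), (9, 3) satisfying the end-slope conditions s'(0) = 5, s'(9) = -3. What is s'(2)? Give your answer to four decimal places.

With M_i denoting the second derivative at x_i, h_i = 2, 3, 1, 3, and Δ_i = (y_(i+1) − y_i)/h_i = -5/2, 2/3, -6, 4/3:
  2·M_0 + 10·M_1 + 3·M_2 = 6(Δ_1 - Δ_0) = 19
  3·M_1 + 8·M_2 + 1·M_3 = 6(Δ_2 - Δ_1) = -40
  1·M_2 + 8·M_3 + 3·M_4 = 6(Δ_3 - Δ_2) = 44
Clamped end conditions give two more equations: 2h_0·M_0 + h_0·M_1 = 6(Δ_0 - s'(0)) = -45 and h_3·M_3 + 2h_3·M_4 = 6(s'(9) - Δ_3) = -26.
Solving: M_0 = -16105/1068, M_1 = 2045/267, M_2 = -4883/534, M_3 = 2717/267, M_4 = -1677/178.
On [2, 5], s'(x) = b_1 + 2c_1·(x - 2) + 3d_1·(x - 2)² with b_1 = Δ_1 - h_1(2M_1 + M_2)/6 = -2585/1068, c_1 = M_1/2 = 2045/534, d_1 = (M_2 - M_1)/(6h_1) = -997/1068. So s'(2) = -2585/1068.

-2.4204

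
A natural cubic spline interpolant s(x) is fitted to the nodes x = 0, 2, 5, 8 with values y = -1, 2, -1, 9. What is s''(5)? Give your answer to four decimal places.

2.7477

Put σ_i = s'' at the i-th knot. Here h = (2, 3, 3) and Δ = (3/2, -1, 10/3), so the interior equations h_(i-1)·σ_(i-1) + 2(h_(i-1)+h_i)·σ_i + h_i·σ_(i+1) = 6(Δ_i − Δ_(i-1)) read
  2·σ_0 + 10·σ_1 + 3·σ_2 = 6(Δ_1 - Δ_0) = -15
  3·σ_1 + 12·σ_2 + 3·σ_3 = 6(Δ_2 - Δ_1) = 26
Natural end conditions: σ_0 = σ_3 = 0.
Forward elimination and back-substitution give σ_0 = 0, σ_1 = -86/37, σ_2 = 305/111, σ_3 = 0.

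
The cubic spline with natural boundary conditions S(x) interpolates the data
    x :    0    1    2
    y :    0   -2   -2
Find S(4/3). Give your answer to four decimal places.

Write σ_i for S''(x_i). With h_i = 1, 1 and divided differences Δ_i = -2, 0, the continuity of S' gives the tridiagonal system
  1·σ_0 + 4·σ_1 + 1·σ_2 = 6(Δ_1 - Δ_0) = 12
Natural end conditions: σ_0 = σ_2 = 0.
Solving the tridiagonal system: σ_0 = 0, σ_1 = 3, σ_2 = 0.
On [1, 2], S(x) = -2 - 1·(x - 1) + 3/2·(x - 1)² - 1/2·(x - 1)³.
With (x - 1) = 1/3: S(4/3) = -59/27.

-2.1852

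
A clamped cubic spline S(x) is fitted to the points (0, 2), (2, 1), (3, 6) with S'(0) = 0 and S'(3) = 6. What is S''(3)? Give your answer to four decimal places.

-0.5000

Write M_i for S''(x_i). With h_i = 2, 1 and divided differences Δ_i = -1/2, 5, the continuity of S' gives the tridiagonal system
  2·M_0 + 6·M_1 + 1·M_2 = 6(Δ_1 - Δ_0) = 33
Clamped end conditions give two more equations: 2h_0·M_0 + h_0·M_1 = 6(Δ_0 - S'(0)) = -3 and h_1·M_1 + 2h_1·M_2 = 6(S'(3) - Δ_1) = 6.
Hence M_0 = -17/4, M_1 = 7, M_2 = -1/2.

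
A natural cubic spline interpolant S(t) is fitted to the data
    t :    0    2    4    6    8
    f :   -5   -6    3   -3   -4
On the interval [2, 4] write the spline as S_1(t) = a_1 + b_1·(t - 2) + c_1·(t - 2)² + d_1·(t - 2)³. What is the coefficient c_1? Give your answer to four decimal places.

2.8795

Put M_i = S'' at the i-th knot. Here h = (2, 2, 2, 2) and Δ = (-1/2, 9/2, -3, -1/2), so the interior equations h_(i-1)·M_(i-1) + 2(h_(i-1)+h_i)·M_i + h_i·M_(i+1) = 6(Δ_i − Δ_(i-1)) read
  2·M_0 + 8·M_1 + 2·M_2 = 6(Δ_1 - Δ_0) = 30
  2·M_1 + 8·M_2 + 2·M_3 = 6(Δ_2 - Δ_1) = -45
  2·M_2 + 8·M_3 + 2·M_4 = 6(Δ_3 - Δ_2) = 15
Natural end conditions: M_0 = M_4 = 0.
Solving the tridiagonal system: M_0 = 0, M_1 = 645/112, M_2 = -225/28, M_3 = 435/112, M_4 = 0.
On [2, 4], with S_1(t) = a_1 + b_1·(t - 2) + c_1·(t - 2)² + d_1·(t - 2)³: c_1 = M_1/2 = 645/224, d_1 = (M_2 - M_1)/(6h_1) = -515/448, b_1 = Δ_1 - h_1(2M_1 + M_2)/6 = 187/56.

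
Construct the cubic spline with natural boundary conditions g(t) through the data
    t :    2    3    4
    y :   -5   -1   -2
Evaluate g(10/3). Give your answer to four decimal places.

-0.8704

Let m_i = g''(x_i). Step sizes h_i = 1, 1; slopes of the chords Δ_i = (y_(i+1) - y_i)/h_i = 4, -1.
  1·m_0 + 4·m_1 + 1·m_2 = 6(Δ_1 - Δ_0) = -30
Natural end conditions: m_0 = m_2 = 0.
Hence m_0 = 0, m_1 = -15/2, m_2 = 0.
On [3, 4], g(t) = -1 + 3/2·(t - 3) - 15/4·(t - 3)² + 5/4·(t - 3)³.
With (t - 3) = 1/3: g(10/3) = -47/54.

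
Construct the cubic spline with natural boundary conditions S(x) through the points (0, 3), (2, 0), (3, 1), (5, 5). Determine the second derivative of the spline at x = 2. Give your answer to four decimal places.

2.4000

Let M_i = S''(x_i). Step sizes h_i = 2, 1, 2; slopes of the chords Δ_i = (y_(i+1) - y_i)/h_i = -3/2, 1, 2.
  2·M_0 + 6·M_1 + 1·M_2 = 6(Δ_1 - Δ_0) = 15
  1·M_1 + 6·M_2 + 2·M_3 = 6(Δ_2 - Δ_1) = 6
Natural end conditions: M_0 = M_3 = 0.
Solving the tridiagonal system: M_0 = 0, M_1 = 12/5, M_2 = 3/5, M_3 = 0.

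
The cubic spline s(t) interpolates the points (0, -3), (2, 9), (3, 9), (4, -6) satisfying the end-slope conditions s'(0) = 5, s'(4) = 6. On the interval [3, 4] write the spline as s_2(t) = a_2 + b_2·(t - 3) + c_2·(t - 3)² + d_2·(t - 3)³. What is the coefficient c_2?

-22

Write M_i for s''(x_i). With h_i = 2, 1, 1 and divided differences Δ_i = 6, 0, -15, the continuity of s' gives the tridiagonal system
  2·M_0 + 6·M_1 + 1·M_2 = 6(Δ_1 - Δ_0) = -36
  1·M_1 + 4·M_2 + 1·M_3 = 6(Δ_2 - Δ_1) = -90
Clamped end conditions give two more equations: 2h_0·M_0 + h_0·M_1 = 6(Δ_0 - s'(0)) = 6 and h_2·M_2 + 2h_2·M_3 = 6(s'(4) - Δ_2) = 126.
Forward elimination and back-substitution give M_0 = 1, M_1 = 1, M_2 = -44, M_3 = 85.
On [3, 4], with s_2(t) = a_2 + b_2·(t - 3) + c_2·(t - 3)² + d_2·(t - 3)³: c_2 = M_2/2 = -22, d_2 = (M_3 - M_2)/(6h_2) = 43/2, b_2 = Δ_2 - h_2(2M_2 + M_3)/6 = -29/2.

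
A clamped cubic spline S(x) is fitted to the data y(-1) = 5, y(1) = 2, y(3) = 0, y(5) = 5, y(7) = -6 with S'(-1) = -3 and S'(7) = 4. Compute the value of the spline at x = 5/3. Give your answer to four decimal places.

Put M_i = S'' at the i-th knot. Here h = (2, 2, 2, 2) and Δ = (-3/2, -1, 5/2, -11/2), so the interior equations h_(i-1)·M_(i-1) + 2(h_(i-1)+h_i)·M_i + h_i·M_(i+1) = 6(Δ_i − Δ_(i-1)) read
  2·M_0 + 8·M_1 + 2·M_2 = 6(Δ_1 - Δ_0) = 3
  2·M_1 + 8·M_2 + 2·M_3 = 6(Δ_2 - Δ_1) = 21
  2·M_2 + 8·M_3 + 2·M_4 = 6(Δ_3 - Δ_2) = -48
Clamped end conditions give two more equations: 2h_0·M_0 + h_0·M_1 = 6(Δ_0 - S'(-1)) = 9 and h_3·M_3 + 2h_3·M_4 = 6(S'(7) - Δ_3) = 57.
Solving the tridiagonal system: M_0 = 365/112, M_1 = -113/56, M_2 = 101/16, M_3 = -713/56, M_4 = 2309/112.
On [1, 3], S(x) = 2 - 197/112·(x - 1) - 113/112·(x - 1)² + 311/448·(x - 1)³.
With (x - 1) = 2/3: S(5/3) = 221/378.

0.5847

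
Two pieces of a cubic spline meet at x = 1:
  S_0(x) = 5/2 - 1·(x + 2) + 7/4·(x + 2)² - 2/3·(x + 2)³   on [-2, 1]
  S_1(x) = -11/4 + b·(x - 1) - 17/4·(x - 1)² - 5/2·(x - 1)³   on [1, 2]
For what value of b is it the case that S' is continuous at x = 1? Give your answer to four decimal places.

S_0'(x) = -1 + 7/2·(x + 2) - 2·(x + 2)², so S_0'(1) = -17/2. On the right, S_1'(1) = b, so b = -17/2.

-8.5000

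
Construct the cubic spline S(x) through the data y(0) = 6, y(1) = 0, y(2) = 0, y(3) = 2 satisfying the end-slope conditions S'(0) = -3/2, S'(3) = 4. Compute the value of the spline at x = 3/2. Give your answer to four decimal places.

-0.7708

Put m_i = S'' at the i-th knot. Here h = (1, 1, 1) and Δ = (-6, 0, 2), so the interior equations h_(i-1)·m_(i-1) + 2(h_(i-1)+h_i)·m_i + h_i·m_(i+1) = 6(Δ_i − Δ_(i-1)) read
  1·m_0 + 4·m_1 + 1·m_2 = 6(Δ_1 - Δ_0) = 36
  1·m_1 + 4·m_2 + 1·m_3 = 6(Δ_2 - Δ_1) = 12
Clamped end conditions give two more equations: 2h_0·m_0 + h_0·m_1 = 6(Δ_0 - S'(0)) = -27 and h_2·m_2 + 2h_2·m_3 = 6(S'(3) - Δ_2) = 12.
Solving: m_0 = -314/15, m_1 = 223/15, m_2 = -38/15, m_3 = 109/15.
On [1, 2], S(x) = 0 - 68/15·(x - 1) + 223/30·(x - 1)² - 29/10·(x - 1)³.
With (x - 1) = 1/2: S(3/2) = -37/48.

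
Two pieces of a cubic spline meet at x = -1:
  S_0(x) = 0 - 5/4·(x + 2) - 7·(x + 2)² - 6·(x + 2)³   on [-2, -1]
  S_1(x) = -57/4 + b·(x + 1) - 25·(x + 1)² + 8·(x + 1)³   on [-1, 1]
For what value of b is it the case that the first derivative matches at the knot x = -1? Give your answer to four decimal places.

S_0'(x) = -5/4 - 14·(x + 2) - 18·(x + 2)², so S_0'(-1) = -133/4. On the right, S_1'(-1) = b, so b = -133/4.

-33.2500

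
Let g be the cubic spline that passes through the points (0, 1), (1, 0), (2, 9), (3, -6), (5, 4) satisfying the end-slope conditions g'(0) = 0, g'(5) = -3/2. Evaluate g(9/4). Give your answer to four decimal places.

Let M_i = g''(x_i). Step sizes h_i = 1, 1, 1, 2; slopes of the chords Δ_i = (y_(i+1) - y_i)/h_i = -1, 9, -15, 5.
  1·M_0 + 4·M_1 + 1·M_2 = 6(Δ_1 - Δ_0) = 60
  1·M_1 + 4·M_2 + 1·M_3 = 6(Δ_2 - Δ_1) = -144
  1·M_2 + 6·M_3 + 2·M_4 = 6(Δ_3 - Δ_2) = 120
Clamped end conditions give two more equations: 2h_0·M_0 + h_0·M_1 = 6(Δ_0 - g'(0)) = -6 and h_3·M_3 + 2h_3·M_4 = 6(g'(5) - Δ_3) = -39.
Solving the tridiagonal system: M_0 = -1617/82, M_1 = 1371/41, M_2 = -4431/82, M_3 = 1587/41, M_4 = -4773/164.
On [2, 3], g(x) = 9 - 141/41·(x - 2) - 4431/164·(x - 2)² + 2535/164·(x - 2)³.
With (x - 2) = 1/4: g(9/4) = 70251/10496.

6.6931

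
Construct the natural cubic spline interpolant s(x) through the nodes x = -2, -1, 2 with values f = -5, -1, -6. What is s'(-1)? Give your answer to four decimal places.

2.5833

With m_i denoting the second derivative at x_i, h_i = 1, 3, and Δ_i = (y_(i+1) − y_i)/h_i = 4, -5/3:
  1·m_0 + 8·m_1 + 3·m_2 = 6(Δ_1 - Δ_0) = -34
Natural end conditions: m_0 = m_2 = 0.
Solving: m_0 = 0, m_1 = -17/4, m_2 = 0.
On [-1, 2], s'(x) = b_1 + 2c_1·(x + 1) + 3d_1·(x + 1)² with b_1 = Δ_1 - h_1(2m_1 + m_2)/6 = 31/12, c_1 = m_1/2 = -17/8, d_1 = (m_2 - m_1)/(6h_1) = 17/72. So s'(-1) = 31/12.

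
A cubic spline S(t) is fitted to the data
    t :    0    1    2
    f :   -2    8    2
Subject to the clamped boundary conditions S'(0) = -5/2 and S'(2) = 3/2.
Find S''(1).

With M_i denoting the second derivative at x_i, h_i = 1, 1, and Δ_i = (y_(i+1) − y_i)/h_i = 10, -6:
  1·M_0 + 4·M_1 + 1·M_2 = 6(Δ_1 - Δ_0) = -96
Clamped end conditions give two more equations: 2h_0·M_0 + h_0·M_1 = 6(Δ_0 - S'(0)) = 75 and h_1·M_1 + 2h_1·M_2 = 6(S'(2) - Δ_1) = 45.
Hence M_0 = 127/2, M_1 = -52, M_2 = 97/2.

-52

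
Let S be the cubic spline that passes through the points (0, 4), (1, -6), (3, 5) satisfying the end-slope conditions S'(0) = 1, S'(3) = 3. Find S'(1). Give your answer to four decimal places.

-8.0833

Let σ_i = S''(x_i). Step sizes h_i = 1, 2; slopes of the chords Δ_i = (y_(i+1) - y_i)/h_i = -10, 11/2.
  1·σ_0 + 6·σ_1 + 2·σ_2 = 6(Δ_1 - Δ_0) = 93
Clamped end conditions give two more equations: 2h_0·σ_0 + h_0·σ_1 = 6(Δ_0 - S'(0)) = -66 and h_1·σ_1 + 2h_1·σ_2 = 6(S'(3) - Δ_1) = -15.
Solving the tridiagonal system: σ_0 = -287/6, σ_1 = 89/3, σ_2 = -223/12.
On [1, 3], S'(t) = b_1 + 2c_1·(t - 1) + 3d_1·(t - 1)² with b_1 = Δ_1 - h_1(2σ_1 + σ_2)/6 = -97/12, c_1 = σ_1/2 = 89/6, d_1 = (σ_2 - σ_1)/(6h_1) = -193/48. So S'(1) = -97/12.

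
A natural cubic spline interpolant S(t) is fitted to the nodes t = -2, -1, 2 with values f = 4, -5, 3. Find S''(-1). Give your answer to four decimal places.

With M_i denoting the second derivative at x_i, h_i = 1, 3, and Δ_i = (y_(i+1) − y_i)/h_i = -9, 8/3:
  1·M_0 + 8·M_1 + 3·M_2 = 6(Δ_1 - Δ_0) = 70
Natural end conditions: M_0 = M_2 = 0.
Solving: M_0 = 0, M_1 = 35/4, M_2 = 0.

8.7500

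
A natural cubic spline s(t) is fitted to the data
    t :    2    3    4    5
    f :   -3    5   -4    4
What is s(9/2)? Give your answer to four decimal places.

-2.1250

Write M_i for s''(x_i). With h_i = 1, 1, 1 and divided differences Δ_i = 8, -9, 8, the continuity of s' gives the tridiagonal system
  1·M_0 + 4·M_1 + 1·M_2 = 6(Δ_1 - Δ_0) = -102
  1·M_1 + 4·M_2 + 1·M_3 = 6(Δ_2 - Δ_1) = 102
Natural end conditions: M_0 = M_3 = 0.
Solving: M_0 = 0, M_1 = -34, M_2 = 34, M_3 = 0.
On [4, 5], s(t) = -4 - 10/3·(t - 4) + 17·(t - 4)² - 17/3·(t - 4)³.
With (t - 4) = 1/2: s(9/2) = -17/8.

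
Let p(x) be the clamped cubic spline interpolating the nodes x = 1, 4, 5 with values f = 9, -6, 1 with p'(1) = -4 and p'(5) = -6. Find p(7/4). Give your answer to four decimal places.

With M_i denoting the second derivative at x_i, h_i = 3, 1, and Δ_i = (y_(i+1) − y_i)/h_i = -5, 7:
  3·M_0 + 8·M_1 + 1·M_2 = 6(Δ_1 - Δ_0) = 72
Clamped end conditions give two more equations: 2h_0·M_0 + h_0·M_1 = 6(Δ_0 - p'(1)) = -6 and h_1·M_1 + 2h_1·M_2 = 6(p'(5) - Δ_1) = -78.
Solving the tridiagonal system: M_0 = -21/2, M_1 = 19, M_2 = -97/2.
On [1, 4], p(x) = 9 - 4·(x - 1) - 21/4·(x - 1)² + 59/36·(x - 1)³.
With (x - 1) = 3/4: p(7/4) = 957/256.

3.7383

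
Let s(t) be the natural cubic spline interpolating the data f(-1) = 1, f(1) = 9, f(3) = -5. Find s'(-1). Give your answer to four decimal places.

Let M_i = s''(x_i). Step sizes h_i = 2, 2; slopes of the chords Δ_i = (y_(i+1) - y_i)/h_i = 4, -7.
  2·M_0 + 8·M_1 + 2·M_2 = 6(Δ_1 - Δ_0) = -66
Natural end conditions: M_0 = M_2 = 0.
Solving the tridiagonal system: M_0 = 0, M_1 = -33/4, M_2 = 0.
On [-1, 1], s'(t) = b_0 + 2c_0·(t + 1) + 3d_0·(t + 1)² with b_0 = Δ_0 - h_0(2M_0 + M_1)/6 = 27/4, c_0 = M_0/2 = 0, d_0 = (M_1 - M_0)/(6h_0) = -11/16. So s'(-1) = 27/4.

6.7500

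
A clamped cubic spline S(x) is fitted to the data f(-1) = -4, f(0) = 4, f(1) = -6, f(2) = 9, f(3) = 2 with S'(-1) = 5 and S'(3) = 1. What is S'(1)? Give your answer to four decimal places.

Let m_i = S''(x_i). Step sizes h_i = 1, 1, 1, 1; slopes of the chords Δ_i = (y_(i+1) - y_i)/h_i = 8, -10, 15, -7.
  1·m_0 + 4·m_1 + 1·m_2 = 6(Δ_1 - Δ_0) = -108
  1·m_1 + 4·m_2 + 1·m_3 = 6(Δ_2 - Δ_1) = 150
  1·m_2 + 4·m_3 + 1·m_4 = 6(Δ_3 - Δ_2) = -132
Clamped end conditions give two more equations: 2h_0·m_0 + h_0·m_1 = 6(Δ_0 - S'(-1)) = 18 and h_3·m_3 + 2h_3·m_4 = 6(S'(3) - Δ_3) = 48.
Solving the tridiagonal system: m_0 = 493/14, m_1 = -367/7, m_2 = 133/2, m_3 = -445/7, m_4 = 781/14.
On [1, 2], S'(x) = b_2 + 2c_2·(x - 1) + 3d_2·(x - 1)² with b_2 = Δ_2 - h_2(2m_2 + m_3)/6 = 24/7, c_2 = m_2/2 = 133/4, d_2 = (m_3 - m_2)/(6h_2) = -607/28. So S'(1) = 24/7.

3.4286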